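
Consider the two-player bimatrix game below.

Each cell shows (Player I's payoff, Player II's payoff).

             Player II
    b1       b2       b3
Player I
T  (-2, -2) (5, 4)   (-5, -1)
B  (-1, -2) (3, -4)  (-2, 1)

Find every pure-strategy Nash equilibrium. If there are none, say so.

(T, b2) and (B, b3)

For each strategy profile, look for a profitable unilateral deviation.
(T, b1): Player I can switch to B (-2 → -1). Not NE.
(T, b2): Player I gets 5, best alternative 3; Player II gets 4, best alternative -1. No profitable deviation — NE.
(T, b3): Player I can switch to B (-5 → -2). Not NE.
(B, b1): Player II can switch to b3 (-2 → 1). Not NE.
(B, b2): Player I can switch to T (3 → 5). Not NE.
(B, b3): Player I gets -2, best alternative -5; Player II gets 1, best alternative -2. No profitable deviation — NE.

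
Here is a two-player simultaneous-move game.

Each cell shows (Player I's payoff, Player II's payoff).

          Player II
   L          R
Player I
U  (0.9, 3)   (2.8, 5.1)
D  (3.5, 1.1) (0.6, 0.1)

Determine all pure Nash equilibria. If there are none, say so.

(U, L): Player I can switch to D (0.9 → 3.5). Not NE.
(U, R): Player I gets 2.8, best alternative 0.6; Player II gets 5.1, best alternative 3. No profitable deviation — NE.
(D, L): Player I gets 3.5, best alternative 0.9; Player II gets 1.1, best alternative 0.1. No profitable deviation — NE.
(D, R): Player I can switch to U (0.6 → 2.8). Not NE.

Pure-strategy Nash equilibria: (U, R) and (D, L)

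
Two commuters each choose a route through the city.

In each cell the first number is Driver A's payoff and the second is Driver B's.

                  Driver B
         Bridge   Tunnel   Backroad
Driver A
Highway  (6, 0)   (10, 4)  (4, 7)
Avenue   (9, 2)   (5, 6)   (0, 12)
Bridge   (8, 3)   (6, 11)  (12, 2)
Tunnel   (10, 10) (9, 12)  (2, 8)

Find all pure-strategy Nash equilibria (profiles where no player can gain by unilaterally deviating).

No pure-strategy Nash equilibrium.

Check each profile: it is a Nash equilibrium iff no player can strictly gain by switching unilaterally.
(Highway, Bridge): Driver A can switch to Avenue (6 → 9). Not NE.
(Highway, Tunnel): Driver B can switch to Backroad (4 → 7). Not NE.
(Highway, Backroad): Driver A can switch to Bridge (4 → 12). Not NE.
(Avenue, Bridge): Driver A can switch to Tunnel (9 → 10). Not NE.
(Avenue, Tunnel): Driver A can switch to Highway (5 → 10). Not NE.
(Avenue, Backroad): Driver A can switch to Highway (0 → 4). Not NE.
(Bridge, Bridge): Driver A can switch to Avenue (8 → 9). Not NE.
(Bridge, Tunnel): Driver A can switch to Highway (6 → 10). Not NE.
(Bridge, Backroad): Driver B can switch to Bridge (2 → 3). Not NE.
(Tunnel, Bridge): Driver B can switch to Tunnel (10 → 12). Not NE.
(Tunnel, Tunnel): Driver A can switch to Highway (9 → 10). Not NE.
(Tunnel, Backroad): Driver A can switch to Highway (2 → 4). Not NE.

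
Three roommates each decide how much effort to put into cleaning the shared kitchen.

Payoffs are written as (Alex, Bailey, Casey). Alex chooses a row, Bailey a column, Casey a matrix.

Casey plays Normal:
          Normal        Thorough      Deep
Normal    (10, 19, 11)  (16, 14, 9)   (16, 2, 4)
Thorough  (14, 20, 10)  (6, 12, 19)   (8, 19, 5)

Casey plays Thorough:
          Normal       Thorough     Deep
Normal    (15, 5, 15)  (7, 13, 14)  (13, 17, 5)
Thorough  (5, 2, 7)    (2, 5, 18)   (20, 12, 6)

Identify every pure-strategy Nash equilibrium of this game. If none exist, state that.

(Thorough, Normal, Normal); (Thorough, Deep, Thorough)

Alex against (Normal, Normal): payoffs 10, 14 → best response Thorough.
Alex against (Normal, Thorough): payoffs 15, 5 → best response Normal.
Alex against (Thorough, Normal): payoffs 16, 6 → best response Normal.
Alex against (Thorough, Thorough): payoffs 7, 2 → best response Normal.
Alex against (Deep, Normal): payoffs 16, 8 → best response Normal.
Alex against (Deep, Thorough): payoffs 13, 20 → best response Thorough.
Bailey against (Normal, Normal): payoffs 19, 14, 2 → best response Normal.
Bailey against (Normal, Thorough): payoffs 5, 13, 17 → best response Deep.
Bailey against (Thorough, Normal): payoffs 20, 12, 19 → best response Normal.
Bailey against (Thorough, Thorough): payoffs 2, 5, 12 → best response Deep.
Casey against (Normal, Normal): payoffs 11, 15 → best response Thorough.
Casey against (Normal, Thorough): payoffs 9, 14 → best response Thorough.
Casey against (Normal, Deep): payoffs 4, 5 → best response Thorough.
Casey against (Thorough, Normal): payoffs 10, 7 → best response Normal.
Casey against (Thorough, Thorough): payoffs 19, 18 → best response Normal.
Casey against (Thorough, Deep): payoffs 5, 6 → best response Thorough.
Mutual best responses: (Thorough, Normal, Normal); (Thorough, Deep, Thorough).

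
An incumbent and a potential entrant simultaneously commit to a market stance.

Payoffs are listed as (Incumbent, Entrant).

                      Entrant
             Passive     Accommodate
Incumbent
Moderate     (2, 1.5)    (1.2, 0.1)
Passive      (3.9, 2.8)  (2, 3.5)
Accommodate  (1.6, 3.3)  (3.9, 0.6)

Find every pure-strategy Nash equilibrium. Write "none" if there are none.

Incumbent against Passive: payoffs 2, 3.9, 1.6 → best response Passive.
Incumbent against Accommodate: payoffs 1.2, 2, 3.9 → best response Accommodate.
Entrant against Moderate: payoffs 1.5, 0.1 → best response Passive.
Entrant against Passive: payoffs 2.8, 3.5 → best response Accommodate.
Entrant against Accommodate: payoffs 3.3, 0.6 → best response Passive.
No profile is a mutual best response for all players.

There is no pure-strategy Nash equilibrium.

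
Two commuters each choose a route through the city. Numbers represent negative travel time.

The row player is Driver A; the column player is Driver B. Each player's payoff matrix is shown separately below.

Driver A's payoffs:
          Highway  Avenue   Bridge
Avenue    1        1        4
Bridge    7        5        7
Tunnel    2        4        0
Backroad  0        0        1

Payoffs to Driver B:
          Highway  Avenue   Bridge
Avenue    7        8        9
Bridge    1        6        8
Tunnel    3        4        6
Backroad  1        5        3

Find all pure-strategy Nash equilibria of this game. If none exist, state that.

The unique pure-strategy Nash equilibrium is (Bridge, Bridge).

Mark each player's best response to every combination of opponents' strategies; a profile where every player is best-responding is a pure Nash equilibrium.
Driver A against Highway: payoffs 1, 7, 2, 0 → best response Bridge.
Driver A against Avenue: payoffs 1, 5, 4, 0 → best response Bridge.
Driver A against Bridge: payoffs 4, 7, 0, 1 → best response Bridge.
Driver B against Avenue: payoffs 7, 8, 9 → best response Bridge.
Driver B against Bridge: payoffs 1, 6, 8 → best response Bridge.
Driver B against Tunnel: payoffs 3, 4, 6 → best response Bridge.
Driver B against Backroad: payoffs 1, 5, 3 → best response Avenue.
Mutual best responses: (Bridge, Bridge).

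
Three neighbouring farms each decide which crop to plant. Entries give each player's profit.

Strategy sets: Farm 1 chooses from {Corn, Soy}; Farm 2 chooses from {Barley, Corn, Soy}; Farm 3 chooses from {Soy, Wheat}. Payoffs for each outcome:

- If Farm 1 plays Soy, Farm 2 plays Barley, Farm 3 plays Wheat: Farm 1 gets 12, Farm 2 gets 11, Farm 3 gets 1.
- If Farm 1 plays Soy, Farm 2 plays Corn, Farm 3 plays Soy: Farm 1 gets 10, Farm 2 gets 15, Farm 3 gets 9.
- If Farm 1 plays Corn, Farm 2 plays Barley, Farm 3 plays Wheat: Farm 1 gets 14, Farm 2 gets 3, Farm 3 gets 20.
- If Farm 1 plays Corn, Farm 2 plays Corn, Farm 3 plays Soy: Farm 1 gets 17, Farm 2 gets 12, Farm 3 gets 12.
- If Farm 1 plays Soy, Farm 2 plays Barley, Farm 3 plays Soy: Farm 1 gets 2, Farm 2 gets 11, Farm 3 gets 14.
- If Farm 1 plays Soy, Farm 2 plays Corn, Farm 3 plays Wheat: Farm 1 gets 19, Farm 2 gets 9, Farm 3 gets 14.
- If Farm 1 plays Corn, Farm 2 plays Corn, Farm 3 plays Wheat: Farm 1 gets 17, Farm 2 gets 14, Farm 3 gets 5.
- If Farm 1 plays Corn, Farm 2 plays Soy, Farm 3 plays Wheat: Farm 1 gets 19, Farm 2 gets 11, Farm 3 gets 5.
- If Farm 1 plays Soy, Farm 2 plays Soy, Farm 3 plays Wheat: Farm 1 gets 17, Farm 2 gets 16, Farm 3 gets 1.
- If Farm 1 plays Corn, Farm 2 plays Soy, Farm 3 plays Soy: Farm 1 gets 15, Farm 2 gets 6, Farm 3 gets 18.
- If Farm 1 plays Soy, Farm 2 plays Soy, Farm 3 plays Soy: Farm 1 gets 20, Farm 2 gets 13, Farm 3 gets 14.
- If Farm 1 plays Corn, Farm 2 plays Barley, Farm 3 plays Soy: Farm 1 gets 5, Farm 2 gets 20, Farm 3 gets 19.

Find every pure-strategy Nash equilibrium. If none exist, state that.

none

Farm 1 against (Barley, Soy): payoffs 5, 2 → best response Corn.
Farm 1 against (Barley, Wheat): payoffs 14, 12 → best response Corn.
Farm 1 against (Corn, Soy): payoffs 17, 10 → best response Corn.
Farm 1 against (Corn, Wheat): payoffs 17, 19 → best response Soy.
Farm 1 against (Soy, Soy): payoffs 15, 20 → best response Soy.
Farm 1 against (Soy, Wheat): payoffs 19, 17 → best response Corn.
Farm 2 against (Corn, Soy): payoffs 20, 12, 6 → best response Barley.
Farm 2 against (Corn, Wheat): payoffs 3, 14, 11 → best response Corn.
Farm 2 against (Soy, Soy): payoffs 11, 15, 13 → best response Corn.
Farm 2 against (Soy, Wheat): payoffs 11, 9, 16 → best response Soy.
Farm 3 against (Corn, Barley): payoffs 19, 20 → best response Wheat.
Farm 3 against (Corn, Corn): payoffs 12, 5 → best response Soy.
Farm 3 against (Corn, Soy): payoffs 18, 5 → best response Soy.
Farm 3 against (Soy, Barley): payoffs 14, 1 → best response Soy.
Farm 3 against (Soy, Corn): payoffs 9, 14 → best response Wheat.
Farm 3 against (Soy, Soy): payoffs 14, 1 → best response Soy.
No profile is a mutual best response for all players.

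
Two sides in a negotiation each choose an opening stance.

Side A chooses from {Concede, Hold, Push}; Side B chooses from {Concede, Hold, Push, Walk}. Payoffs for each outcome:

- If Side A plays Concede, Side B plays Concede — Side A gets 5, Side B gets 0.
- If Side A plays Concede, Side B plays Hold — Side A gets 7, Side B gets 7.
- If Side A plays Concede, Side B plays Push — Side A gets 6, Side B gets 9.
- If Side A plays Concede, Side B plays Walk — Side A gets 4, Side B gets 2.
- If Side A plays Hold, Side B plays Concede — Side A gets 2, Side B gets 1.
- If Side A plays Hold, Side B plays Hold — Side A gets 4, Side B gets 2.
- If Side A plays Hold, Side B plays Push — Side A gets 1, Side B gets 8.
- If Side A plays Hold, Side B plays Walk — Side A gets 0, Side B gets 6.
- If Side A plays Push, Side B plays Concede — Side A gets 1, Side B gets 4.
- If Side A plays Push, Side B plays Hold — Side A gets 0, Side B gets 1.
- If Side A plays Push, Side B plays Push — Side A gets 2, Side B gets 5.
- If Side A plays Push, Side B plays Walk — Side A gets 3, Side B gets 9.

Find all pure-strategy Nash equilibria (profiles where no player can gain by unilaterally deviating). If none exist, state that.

The unique pure-strategy Nash equilibrium is (Concede, Push).

For each player, find the best response to each opponent profile; mutual best responses are the pure NE.
Side A against Concede: payoffs 5, 2, 1 → best response Concede.
Side A against Hold: payoffs 7, 4, 0 → best response Concede.
Side A against Push: payoffs 6, 1, 2 → best response Concede.
Side A against Walk: payoffs 4, 0, 3 → best response Concede.
Side B against Concede: payoffs 0, 7, 9, 2 → best response Push.
Side B against Hold: payoffs 1, 2, 8, 6 → best response Push.
Side B against Push: payoffs 4, 1, 5, 9 → best response Walk.
Mutual best responses: (Concede, Push).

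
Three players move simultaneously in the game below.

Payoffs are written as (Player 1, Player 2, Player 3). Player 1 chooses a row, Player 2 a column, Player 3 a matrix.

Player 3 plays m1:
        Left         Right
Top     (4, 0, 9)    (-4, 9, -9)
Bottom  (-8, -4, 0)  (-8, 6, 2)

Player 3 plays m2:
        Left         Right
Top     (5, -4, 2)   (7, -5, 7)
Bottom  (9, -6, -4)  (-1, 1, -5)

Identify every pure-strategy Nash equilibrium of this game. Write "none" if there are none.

For each player, find the best response to each opponent profile; mutual best responses are the pure NE.
Player 1 against (Left, m1): payoffs 4, -8 → best response Top.
Player 1 against (Left, m2): payoffs 5, 9 → best response Bottom.
Player 1 against (Right, m1): payoffs -4, -8 → best response Top.
Player 1 against (Right, m2): payoffs 7, -1 → best response Top.
Player 2 against (Top, m1): payoffs 0, 9 → best response Right.
Player 2 against (Top, m2): payoffs -4, -5 → best response Left.
Player 2 against (Bottom, m1): payoffs -4, 6 → best response Right.
Player 2 against (Bottom, m2): payoffs -6, 1 → best response Right.
Player 3 against (Top, Left): payoffs 9, 2 → best response m1.
Player 3 against (Top, Right): payoffs -9, 7 → best response m2.
Player 3 against (Bottom, Left): payoffs 0, -4 → best response m1.
Player 3 against (Bottom, Right): payoffs 2, -5 → best response m1.
No profile is a mutual best response for all players.

none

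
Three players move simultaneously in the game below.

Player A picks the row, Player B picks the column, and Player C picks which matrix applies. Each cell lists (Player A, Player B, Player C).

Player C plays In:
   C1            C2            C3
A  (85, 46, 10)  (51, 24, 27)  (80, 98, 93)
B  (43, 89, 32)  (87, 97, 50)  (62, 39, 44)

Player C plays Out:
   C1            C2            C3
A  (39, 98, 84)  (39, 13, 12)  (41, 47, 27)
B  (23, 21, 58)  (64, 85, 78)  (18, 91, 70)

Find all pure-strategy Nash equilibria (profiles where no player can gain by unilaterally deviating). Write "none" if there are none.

(A, C1, Out), (A, C3, In)

Check each profile: it is a Nash equilibrium iff no player can strictly gain by switching unilaterally.
(A, C1, In): Player B can switch to C3 (46 → 98). Not NE.
(A, C1, Out): Player A gets 39, best alternative 23; Player B gets 98, best alternative 47; Player C gets 84, best alternative 10. No profitable deviation — NE.
(A, C2, In): Player A can switch to B (51 → 87). Not NE.
(A, C2, Out): Player A can switch to B (39 → 64). Not NE.
(A, C3, In): Player A gets 80, best alternative 62; Player B gets 98, best alternative 46; Player C gets 93, best alternative 27. No profitable deviation — NE.
(A, C3, Out): Player B can switch to C1 (47 → 98). Not NE.
(B, C1, In): Player A can switch to A (43 → 85). Not NE.
(B, C1, Out): Player A can switch to A (23 → 39). Not NE.
(B, C2, In): Player C can switch to Out (50 → 78). Not NE.
(B, C2, Out): Player B can switch to C3 (85 → 91). Not NE.
(The remaining 2 profiles each have a profitable deviation by the same check.)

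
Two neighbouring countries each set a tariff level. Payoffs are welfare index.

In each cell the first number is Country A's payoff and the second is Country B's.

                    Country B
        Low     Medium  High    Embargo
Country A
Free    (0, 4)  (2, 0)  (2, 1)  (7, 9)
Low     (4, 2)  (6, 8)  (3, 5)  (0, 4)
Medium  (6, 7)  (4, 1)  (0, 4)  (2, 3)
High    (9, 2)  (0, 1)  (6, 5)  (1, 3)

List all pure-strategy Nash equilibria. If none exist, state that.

(Free, Embargo), (Low, Medium), (High, High)

Check each profile: it is a Nash equilibrium iff no player can strictly gain by switching unilaterally.
(Free, Low): Country A can switch to Low (0 → 4). Not NE.
(Free, Medium): Country A can switch to Low (2 → 6). Not NE.
(Free, High): Country A can switch to Low (2 → 3). Not NE.
(Free, Embargo): Country A gets 7, best alternative 2; Country B gets 9, best alternative 4. No profitable deviation — NE.
(Low, Low): Country A can switch to Medium (4 → 6). Not NE.
(Low, Medium): Country A gets 6, best alternative 4; Country B gets 8, best alternative 5. No profitable deviation — NE.
(Low, High): Country A can switch to High (3 → 6). Not NE.
(Low, Embargo): Country A can switch to Free (0 → 7). Not NE.
(High, High): Country A gets 6, best alternative 3; Country B gets 5, best alternative 3. No profitable deviation — NE.
(The remaining 7 profiles each have a profitable deviation by the same check.)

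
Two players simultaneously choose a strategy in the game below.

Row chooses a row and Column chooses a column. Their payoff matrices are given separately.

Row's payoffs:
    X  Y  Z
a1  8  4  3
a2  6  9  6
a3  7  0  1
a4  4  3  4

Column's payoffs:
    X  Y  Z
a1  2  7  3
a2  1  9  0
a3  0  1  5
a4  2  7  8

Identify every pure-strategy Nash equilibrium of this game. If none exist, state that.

For each player, find the best response to each opponent profile; mutual best responses are the pure NE.
Row against X: payoffs 8, 6, 7, 4 → best response a1.
Row against Y: payoffs 4, 9, 0, 3 → best response a2.
Row against Z: payoffs 3, 6, 1, 4 → best response a2.
Column against a1: payoffs 2, 7, 3 → best response Y.
Column against a2: payoffs 1, 9, 0 → best response Y.
Column against a3: payoffs 0, 1, 5 → best response Z.
Column against a4: payoffs 2, 7, 8 → best response Z.
Mutual best responses: (a2, Y).

(a2, Y)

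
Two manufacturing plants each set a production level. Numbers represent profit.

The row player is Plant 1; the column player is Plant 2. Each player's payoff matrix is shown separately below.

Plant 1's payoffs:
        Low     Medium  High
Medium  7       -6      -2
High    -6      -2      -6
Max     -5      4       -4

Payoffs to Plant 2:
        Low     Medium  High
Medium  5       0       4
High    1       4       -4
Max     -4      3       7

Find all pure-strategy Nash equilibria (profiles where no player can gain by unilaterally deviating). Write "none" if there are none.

Pure NE: (Medium, Low)

(Medium, Low): Plant 1 gets 7, best alternative -5; Plant 2 gets 5, best alternative 4. No profitable deviation — NE.
(Medium, Medium): Plant 1 can switch to High (-6 → -2). Not NE.
(Medium, High): Plant 2 can switch to Low (4 → 5). Not NE.
(High, Low): Plant 1 can switch to Medium (-6 → 7). Not NE.
(High, Medium): Plant 1 can switch to Max (-2 → 4). Not NE.
(High, High): Plant 1 can switch to Medium (-6 → -2). Not NE.
(Max, Low): Plant 1 can switch to Medium (-5 → 7). Not NE.
(The remaining 2 profiles each have a profitable deviation by the same check.)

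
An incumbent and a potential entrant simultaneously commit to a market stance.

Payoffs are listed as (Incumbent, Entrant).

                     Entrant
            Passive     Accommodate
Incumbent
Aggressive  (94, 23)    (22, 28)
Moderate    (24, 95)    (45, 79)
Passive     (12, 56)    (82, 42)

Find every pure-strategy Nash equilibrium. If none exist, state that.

Incumbent against Passive: payoffs 94, 24, 12 → best response Aggressive.
Incumbent against Accommodate: payoffs 22, 45, 82 → best response Passive.
Entrant against Aggressive: payoffs 23, 28 → best response Accommodate.
Entrant against Moderate: payoffs 95, 79 → best response Passive.
Entrant against Passive: payoffs 56, 42 → best response Passive.
No profile is a mutual best response for all players.

This game has no pure Nash equilibrium.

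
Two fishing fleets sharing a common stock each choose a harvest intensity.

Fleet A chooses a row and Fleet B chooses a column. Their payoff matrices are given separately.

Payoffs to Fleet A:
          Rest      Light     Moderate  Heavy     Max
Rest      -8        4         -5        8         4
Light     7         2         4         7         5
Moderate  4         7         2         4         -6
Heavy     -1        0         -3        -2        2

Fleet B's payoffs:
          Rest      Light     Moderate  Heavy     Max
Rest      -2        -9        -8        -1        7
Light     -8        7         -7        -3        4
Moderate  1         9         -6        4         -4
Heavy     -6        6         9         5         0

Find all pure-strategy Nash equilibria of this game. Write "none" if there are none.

The unique pure-strategy Nash equilibrium is (Moderate, Light).

Fleet A against Rest: payoffs -8, 7, 4, -1 → best response Light.
Fleet A against Light: payoffs 4, 2, 7, 0 → best response Moderate.
Fleet A against Moderate: payoffs -5, 4, 2, -3 → best response Light.
Fleet A against Heavy: payoffs 8, 7, 4, -2 → best response Rest.
Fleet A against Max: payoffs 4, 5, -6, 2 → best response Light.
Fleet B against Rest: payoffs -2, -9, -8, -1, 7 → best response Max.
Fleet B against Light: payoffs -8, 7, -7, -3, 4 → best response Light.
Fleet B against Moderate: payoffs 1, 9, -6, 4, -4 → best response Light.
Fleet B against Heavy: payoffs -6, 6, 9, 5, 0 → best response Moderate.
Mutual best responses: (Moderate, Light).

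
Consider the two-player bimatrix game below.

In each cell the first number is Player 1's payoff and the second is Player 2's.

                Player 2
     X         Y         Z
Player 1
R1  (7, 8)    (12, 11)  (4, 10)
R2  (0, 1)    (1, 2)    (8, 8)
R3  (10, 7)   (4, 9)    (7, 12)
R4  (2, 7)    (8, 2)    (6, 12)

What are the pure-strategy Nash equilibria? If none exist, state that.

The pure Nash equilibria are (R1, Y); (R2, Z).

For each player, find the best response to each opponent profile; mutual best responses are the pure NE.
Player 1 against X: payoffs 7, 0, 10, 2 → best response R3.
Player 1 against Y: payoffs 12, 1, 4, 8 → best response R1.
Player 1 against Z: payoffs 4, 8, 7, 6 → best response R2.
Player 2 against R1: payoffs 8, 11, 10 → best response Y.
Player 2 against R2: payoffs 1, 2, 8 → best response Z.
Player 2 against R3: payoffs 7, 9, 12 → best response Z.
Player 2 against R4: payoffs 7, 2, 12 → best response Z.
Mutual best responses: (R1, Y); (R2, Z).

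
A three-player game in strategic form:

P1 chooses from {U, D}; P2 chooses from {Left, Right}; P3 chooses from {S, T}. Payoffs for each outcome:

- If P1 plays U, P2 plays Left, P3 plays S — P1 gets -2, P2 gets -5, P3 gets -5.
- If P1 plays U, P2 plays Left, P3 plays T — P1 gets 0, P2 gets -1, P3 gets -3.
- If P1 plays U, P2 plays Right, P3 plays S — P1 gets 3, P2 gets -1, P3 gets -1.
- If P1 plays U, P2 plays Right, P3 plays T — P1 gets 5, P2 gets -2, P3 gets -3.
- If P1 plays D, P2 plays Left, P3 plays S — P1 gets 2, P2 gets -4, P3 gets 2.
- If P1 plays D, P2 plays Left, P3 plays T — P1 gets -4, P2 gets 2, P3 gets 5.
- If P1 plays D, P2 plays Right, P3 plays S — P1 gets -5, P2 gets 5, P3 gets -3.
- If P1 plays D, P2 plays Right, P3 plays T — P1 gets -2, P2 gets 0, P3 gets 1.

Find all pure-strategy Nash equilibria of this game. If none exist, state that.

Pure-strategy Nash equilibria: (U, Left, T); (U, Right, S)

For each strategy profile, look for a profitable unilateral deviation.
(U, Left, S): P1 can switch to D (-2 → 2). Not NE.
(U, Left, T): P1 gets 0, best alternative -4; P2 gets -1, best alternative -2; P3 gets -3, best alternative -5. No profitable deviation — NE.
(U, Right, S): P1 gets 3, best alternative -5; P2 gets -1, best alternative -5; P3 gets -1, best alternative -3. No profitable deviation — NE.
(U, Right, T): P2 can switch to Left (-2 → -1). Not NE.
(D, Left, S): P2 can switch to Right (-4 → 5). Not NE.
(D, Left, T): P1 can switch to U (-4 → 0). Not NE.
(D, Right, S): P1 can switch to U (-5 → 3). Not NE.
(D, Right, T): P1 can switch to U (-2 → 5). Not NE.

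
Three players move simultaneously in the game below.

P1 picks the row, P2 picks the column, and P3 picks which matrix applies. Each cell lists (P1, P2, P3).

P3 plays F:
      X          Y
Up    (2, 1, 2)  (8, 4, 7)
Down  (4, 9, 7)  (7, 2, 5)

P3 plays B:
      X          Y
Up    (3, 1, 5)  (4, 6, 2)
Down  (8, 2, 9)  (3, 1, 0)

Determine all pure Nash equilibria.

The pure Nash equilibria are (Up, Y, F), (Down, X, B).

(Up, X, F): P1 can switch to Down (2 → 4). Not NE.
(Up, X, B): P1 can switch to Down (3 → 8). Not NE.
(Up, Y, F): P1 gets 8, best alternative 7; P2 gets 4, best alternative 1; P3 gets 7, best alternative 2. No profitable deviation — NE.
(Up, Y, B): P3 can switch to F (2 → 7). Not NE.
(Down, X, F): P3 can switch to B (7 → 9). Not NE.
(Down, X, B): P1 gets 8, best alternative 3; P2 gets 2, best alternative 1; P3 gets 9, best alternative 7. No profitable deviation — NE.
(Down, Y, F): P1 can switch to Up (7 → 8). Not NE.
(Down, Y, B): P1 can switch to Up (3 → 4). Not NE.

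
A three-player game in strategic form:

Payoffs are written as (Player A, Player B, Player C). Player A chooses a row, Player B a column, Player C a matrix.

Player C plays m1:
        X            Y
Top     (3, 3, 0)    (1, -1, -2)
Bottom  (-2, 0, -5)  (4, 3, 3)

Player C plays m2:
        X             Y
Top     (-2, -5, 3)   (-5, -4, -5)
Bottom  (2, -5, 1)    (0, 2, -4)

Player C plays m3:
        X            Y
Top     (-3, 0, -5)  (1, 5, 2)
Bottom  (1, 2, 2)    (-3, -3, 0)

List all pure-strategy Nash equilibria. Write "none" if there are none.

Mark each player's best response to every combination of opponents' strategies; a profile where every player is best-responding is a pure Nash equilibrium.
Player A against (X, m1): payoffs 3, -2 → best response Top.
Player A against (X, m2): payoffs -2, 2 → best response Bottom.
Player A against (X, m3): payoffs -3, 1 → best response Bottom.
Player A against (Y, m1): payoffs 1, 4 → best response Bottom.
Player A against (Y, m2): payoffs -5, 0 → best response Bottom.
Player A against (Y, m3): payoffs 1, -3 → best response Top.
Player B against (Top, m1): payoffs 3, -1 → best response X.
Player B against (Top, m2): payoffs -5, -4 → best response Y.
Player B against (Top, m3): payoffs 0, 5 → best response Y.
Player B against (Bottom, m1): payoffs 0, 3 → best response Y.
Player B against (Bottom, m2): payoffs -5, 2 → best response Y.
Player B against (Bottom, m3): payoffs 2, -3 → best response X.
Player C against (Top, X): payoffs 0, 3, -5 → best response m2.
Player C against (Top, Y): payoffs -2, -5, 2 → best response m3.
Player C against (Bottom, X): payoffs -5, 1, 2 → best response m3.
Player C against (Bottom, Y): payoffs 3, -4, 0 → best response m1.
Mutual best responses: (Top, Y, m3); (Bottom, X, m3); (Bottom, Y, m1).

The pure Nash equilibria are (Top, Y, m3); (Bottom, X, m3); (Bottom, Y, m1).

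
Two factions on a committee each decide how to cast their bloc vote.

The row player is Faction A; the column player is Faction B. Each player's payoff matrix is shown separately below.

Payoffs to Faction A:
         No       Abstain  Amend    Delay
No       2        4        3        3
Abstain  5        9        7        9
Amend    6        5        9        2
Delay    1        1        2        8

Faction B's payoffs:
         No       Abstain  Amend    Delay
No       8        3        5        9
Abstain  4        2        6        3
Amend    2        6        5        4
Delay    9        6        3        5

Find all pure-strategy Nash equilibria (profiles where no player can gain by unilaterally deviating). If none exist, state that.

Faction A against No: payoffs 2, 5, 6, 1 → best response Amend.
Faction A against Abstain: payoffs 4, 9, 5, 1 → best response Abstain.
Faction A against Amend: payoffs 3, 7, 9, 2 → best response Amend.
Faction A against Delay: payoffs 3, 9, 2, 8 → best response Abstain.
Faction B against No: payoffs 8, 3, 5, 9 → best response Delay.
Faction B against Abstain: payoffs 4, 2, 6, 3 → best response Amend.
Faction B against Amend: payoffs 2, 6, 5, 4 → best response Abstain.
Faction B against Delay: payoffs 9, 6, 3, 5 → best response No.
No profile is a mutual best response for all players.

This game has no pure Nash equilibrium.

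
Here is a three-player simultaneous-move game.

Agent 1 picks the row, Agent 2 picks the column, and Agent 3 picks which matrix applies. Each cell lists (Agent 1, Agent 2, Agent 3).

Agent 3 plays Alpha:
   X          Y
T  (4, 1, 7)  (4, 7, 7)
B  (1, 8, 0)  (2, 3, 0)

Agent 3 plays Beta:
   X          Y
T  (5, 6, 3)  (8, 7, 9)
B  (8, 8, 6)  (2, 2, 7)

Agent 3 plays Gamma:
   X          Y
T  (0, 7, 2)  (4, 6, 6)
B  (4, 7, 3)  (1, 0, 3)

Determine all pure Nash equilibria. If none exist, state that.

Agent 1 against (X, Alpha): payoffs 4, 1 → best response T.
Agent 1 against (X, Beta): payoffs 5, 8 → best response B.
Agent 1 against (X, Gamma): payoffs 0, 4 → best response B.
Agent 1 against (Y, Alpha): payoffs 4, 2 → best response T.
Agent 1 against (Y, Beta): payoffs 8, 2 → best response T.
Agent 1 against (Y, Gamma): payoffs 4, 1 → best response T.
Agent 2 against (T, Alpha): payoffs 1, 7 → best response Y.
Agent 2 against (T, Beta): payoffs 6, 7 → best response Y.
Agent 2 against (T, Gamma): payoffs 7, 6 → best response X.
Agent 2 against (B, Alpha): payoffs 8, 3 → best response X.
Agent 2 against (B, Beta): payoffs 8, 2 → best response X.
Agent 2 against (B, Gamma): payoffs 7, 0 → best response X.
Agent 3 against (T, X): payoffs 7, 3, 2 → best response Alpha.
Agent 3 against (T, Y): payoffs 7, 9, 6 → best response Beta.
Agent 3 against (B, X): payoffs 0, 6, 3 → best response Beta.
Agent 3 against (B, Y): payoffs 0, 7, 3 → best response Beta.
Mutual best responses: (T, Y, Beta); (B, X, Beta).

Pure-strategy Nash equilibria: (T, Y, Beta); (B, X, Beta)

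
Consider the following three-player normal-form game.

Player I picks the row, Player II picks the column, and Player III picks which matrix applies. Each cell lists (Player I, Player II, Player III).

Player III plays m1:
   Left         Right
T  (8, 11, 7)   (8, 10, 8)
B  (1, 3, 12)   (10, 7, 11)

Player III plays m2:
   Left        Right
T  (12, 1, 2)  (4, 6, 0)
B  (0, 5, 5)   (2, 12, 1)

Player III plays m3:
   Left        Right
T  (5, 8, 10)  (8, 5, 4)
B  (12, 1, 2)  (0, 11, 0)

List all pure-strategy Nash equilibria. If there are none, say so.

(B, Right, m1)

Player I against (Left, m1): payoffs 8, 1 → best response T.
Player I against (Left, m2): payoffs 12, 0 → best response T.
Player I against (Left, m3): payoffs 5, 12 → best response B.
Player I against (Right, m1): payoffs 8, 10 → best response B.
Player I against (Right, m2): payoffs 4, 2 → best response T.
Player I against (Right, m3): payoffs 8, 0 → best response T.
Player II against (T, m1): payoffs 11, 10 → best response Left.
Player II against (T, m2): payoffs 1, 6 → best response Right.
Player II against (T, m3): payoffs 8, 5 → best response Left.
Player II against (B, m1): payoffs 3, 7 → best response Right.
Player II against (B, m2): payoffs 5, 12 → best response Right.
Player II against (B, m3): payoffs 1, 11 → best response Right.
Player III against (T, Left): payoffs 7, 2, 10 → best response m3.
Player III against (T, Right): payoffs 8, 0, 4 → best response m1.
Player III against (B, Left): payoffs 12, 5, 2 → best response m1.
Player III against (B, Right): payoffs 11, 1, 0 → best response m1.
Mutual best responses: (B, Right, m1).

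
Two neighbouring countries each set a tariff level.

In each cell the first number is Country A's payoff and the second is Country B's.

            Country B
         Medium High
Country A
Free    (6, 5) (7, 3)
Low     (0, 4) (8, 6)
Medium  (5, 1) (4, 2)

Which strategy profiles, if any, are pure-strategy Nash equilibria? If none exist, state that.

(Free, Medium): Country A gets 6, best alternative 5; Country B gets 5, best alternative 3. No profitable deviation — NE.
(Free, High): Country A can switch to Low (7 → 8). Not NE.
(Low, Medium): Country A can switch to Free (0 → 6). Not NE.
(Low, High): Country A gets 8, best alternative 7; Country B gets 6, best alternative 4. No profitable deviation — NE.
(Medium, Medium): Country A can switch to Free (5 → 6). Not NE.
(Medium, High): Country A can switch to Free (4 → 7). Not NE.

The pure Nash equilibria are (Free, Medium); (Low, High).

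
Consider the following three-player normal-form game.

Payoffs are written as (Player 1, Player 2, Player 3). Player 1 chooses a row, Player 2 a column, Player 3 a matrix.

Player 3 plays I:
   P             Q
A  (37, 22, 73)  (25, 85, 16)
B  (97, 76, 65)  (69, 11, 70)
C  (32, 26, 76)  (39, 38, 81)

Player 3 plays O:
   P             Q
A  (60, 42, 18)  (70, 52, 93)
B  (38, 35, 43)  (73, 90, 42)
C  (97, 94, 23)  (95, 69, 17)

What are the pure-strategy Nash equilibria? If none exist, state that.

Mark each player's best response to every combination of opponents' strategies; a profile where every player is best-responding is a pure Nash equilibrium.
Player 1 against (P, I): payoffs 37, 97, 32 → best response B.
Player 1 against (P, O): payoffs 60, 38, 97 → best response C.
Player 1 against (Q, I): payoffs 25, 69, 39 → best response B.
Player 1 against (Q, O): payoffs 70, 73, 95 → best response C.
Player 2 against (A, I): payoffs 22, 85 → best response Q.
Player 2 against (A, O): payoffs 42, 52 → best response Q.
Player 2 against (B, I): payoffs 76, 11 → best response P.
Player 2 against (B, O): payoffs 35, 90 → best response Q.
Player 2 against (C, I): payoffs 26, 38 → best response Q.
Player 2 against (C, O): payoffs 94, 69 → best response P.
Player 3 against (A, P): payoffs 73, 18 → best response I.
Player 3 against (A, Q): payoffs 16, 93 → best response O.
Player 3 against (B, P): payoffs 65, 43 → best response I.
Player 3 against (B, Q): payoffs 70, 42 → best response I.
Player 3 against (C, P): payoffs 76, 23 → best response I.
Player 3 against (C, Q): payoffs 81, 17 → best response I.
Mutual best responses: (B, P, I).

The unique pure-strategy Nash equilibrium is (B, P, I).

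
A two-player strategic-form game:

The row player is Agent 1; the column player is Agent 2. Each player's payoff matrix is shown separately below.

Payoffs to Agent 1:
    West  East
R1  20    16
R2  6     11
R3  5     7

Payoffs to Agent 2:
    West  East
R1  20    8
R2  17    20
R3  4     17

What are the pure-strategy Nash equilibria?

(R1, West): Agent 1 gets 20, best alternative 6; Agent 2 gets 20, best alternative 8. No profitable deviation — NE.
(R1, East): Agent 2 can switch to West (8 → 20). Not NE.
(R2, West): Agent 1 can switch to R1 (6 → 20). Not NE.
(R2, East): Agent 1 can switch to R1 (11 → 16). Not NE.
(R3, West): Agent 1 can switch to R1 (5 → 20). Not NE.
(R3, East): Agent 1 can switch to R1 (7 → 16). Not NE.

The unique pure-strategy Nash equilibrium is (R1, West).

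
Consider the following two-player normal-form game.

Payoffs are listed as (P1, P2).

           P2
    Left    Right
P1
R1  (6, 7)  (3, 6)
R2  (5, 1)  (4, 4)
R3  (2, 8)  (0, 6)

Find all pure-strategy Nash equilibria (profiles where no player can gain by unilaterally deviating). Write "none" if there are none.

(R1, Left): P1 gets 6, best alternative 5; P2 gets 7, best alternative 6. No profitable deviation — NE.
(R1, Right): P1 can switch to R2 (3 → 4). Not NE.
(R2, Left): P1 can switch to R1 (5 → 6). Not NE.
(R2, Right): P1 gets 4, best alternative 3; P2 gets 4, best alternative 1. No profitable deviation — NE.
(R3, Left): P1 can switch to R1 (2 → 6). Not NE.
(R3, Right): P1 can switch to R1 (0 → 3). Not NE.

The pure Nash equilibria are (R1, Left) and (R2, Right).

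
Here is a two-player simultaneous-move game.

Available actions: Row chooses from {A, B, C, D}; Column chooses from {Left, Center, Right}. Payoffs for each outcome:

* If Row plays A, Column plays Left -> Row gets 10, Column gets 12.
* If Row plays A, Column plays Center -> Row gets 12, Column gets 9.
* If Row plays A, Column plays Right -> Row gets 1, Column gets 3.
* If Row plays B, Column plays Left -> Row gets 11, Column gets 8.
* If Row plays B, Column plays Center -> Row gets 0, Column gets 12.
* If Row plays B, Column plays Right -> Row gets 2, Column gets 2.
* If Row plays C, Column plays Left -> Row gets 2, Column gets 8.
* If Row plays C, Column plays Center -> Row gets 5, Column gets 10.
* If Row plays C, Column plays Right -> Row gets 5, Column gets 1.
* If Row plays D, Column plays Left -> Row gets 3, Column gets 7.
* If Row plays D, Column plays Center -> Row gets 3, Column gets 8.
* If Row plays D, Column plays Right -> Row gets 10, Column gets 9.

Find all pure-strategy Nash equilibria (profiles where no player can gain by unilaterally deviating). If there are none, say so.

(A, Left): Row can switch to B (10 → 11). Not NE.
(A, Center): Column can switch to Left (9 → 12). Not NE.
(A, Right): Row can switch to B (1 → 2). Not NE.
(B, Left): Column can switch to Center (8 → 12). Not NE.
(B, Center): Row can switch to A (0 → 12). Not NE.
(B, Right): Row can switch to C (2 → 5). Not NE.
(C, Left): Row can switch to A (2 → 10). Not NE.
(C, Center): Row can switch to A (5 → 12). Not NE.
(C, Right): Row can switch to D (5 → 10). Not NE.
(D, Left): Row can switch to A (3 → 10). Not NE.
(D, Right): Row gets 10, best alternative 5; Column gets 9, best alternative 8. No profitable deviation — NE.
(The remaining 1 profile has a profitable deviation by the same check.)

(D, Right)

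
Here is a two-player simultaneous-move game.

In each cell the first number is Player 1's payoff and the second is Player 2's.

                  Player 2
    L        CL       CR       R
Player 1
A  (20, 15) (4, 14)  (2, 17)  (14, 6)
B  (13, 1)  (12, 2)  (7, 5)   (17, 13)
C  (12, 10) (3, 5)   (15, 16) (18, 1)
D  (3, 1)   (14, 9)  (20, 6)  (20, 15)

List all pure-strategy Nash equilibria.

For each player, find the best response to each opponent profile; mutual best responses are the pure NE.
Player 1 against L: payoffs 20, 13, 12, 3 → best response A.
Player 1 against CL: payoffs 4, 12, 3, 14 → best response D.
Player 1 against CR: payoffs 2, 7, 15, 20 → best response D.
Player 1 against R: payoffs 14, 17, 18, 20 → best response D.
Player 2 against A: payoffs 15, 14, 17, 6 → best response CR.
Player 2 against B: payoffs 1, 2, 5, 13 → best response R.
Player 2 against C: payoffs 10, 5, 16, 1 → best response CR.
Player 2 against D: payoffs 1, 9, 6, 15 → best response R.
Mutual best responses: (D, R).

Pure NE: (D, R)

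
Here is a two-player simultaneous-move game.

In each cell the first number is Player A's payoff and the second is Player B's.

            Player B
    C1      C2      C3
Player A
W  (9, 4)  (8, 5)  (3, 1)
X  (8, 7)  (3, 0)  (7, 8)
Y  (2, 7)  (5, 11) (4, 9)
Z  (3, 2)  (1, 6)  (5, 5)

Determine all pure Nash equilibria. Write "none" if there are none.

Mark each player's best response to every combination of opponents' strategies; a profile where every player is best-responding is a pure Nash equilibrium.
Player A against C1: payoffs 9, 8, 2, 3 → best response W.
Player A against C2: payoffs 8, 3, 5, 1 → best response W.
Player A against C3: payoffs 3, 7, 4, 5 → best response X.
Player B against W: payoffs 4, 5, 1 → best response C2.
Player B against X: payoffs 7, 0, 8 → best response C3.
Player B against Y: payoffs 7, 11, 9 → best response C2.
Player B against Z: payoffs 2, 6, 5 → best response C2.
Mutual best responses: (W, C2); (X, C3).

(W, C2) and (X, C3)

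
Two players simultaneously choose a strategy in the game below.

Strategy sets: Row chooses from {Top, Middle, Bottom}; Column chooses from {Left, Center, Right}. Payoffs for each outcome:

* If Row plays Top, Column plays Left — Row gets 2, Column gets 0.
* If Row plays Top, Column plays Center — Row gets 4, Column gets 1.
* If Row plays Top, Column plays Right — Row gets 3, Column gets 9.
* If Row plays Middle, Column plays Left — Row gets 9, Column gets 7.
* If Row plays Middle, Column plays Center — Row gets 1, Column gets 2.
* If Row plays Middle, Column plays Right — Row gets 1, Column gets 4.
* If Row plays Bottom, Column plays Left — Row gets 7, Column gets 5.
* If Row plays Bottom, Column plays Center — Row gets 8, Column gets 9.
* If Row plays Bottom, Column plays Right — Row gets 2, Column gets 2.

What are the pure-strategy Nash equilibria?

The pure Nash equilibria are (Top, Right), (Middle, Left), (Bottom, Center).

Row against Left: payoffs 2, 9, 7 → best response Middle.
Row against Center: payoffs 4, 1, 8 → best response Bottom.
Row against Right: payoffs 3, 1, 2 → best response Top.
Column against Top: payoffs 0, 1, 9 → best response Right.
Column against Middle: payoffs 7, 2, 4 → best response Left.
Column against Bottom: payoffs 5, 9, 2 → best response Center.
Mutual best responses: (Top, Right); (Middle, Left); (Bottom, Center).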